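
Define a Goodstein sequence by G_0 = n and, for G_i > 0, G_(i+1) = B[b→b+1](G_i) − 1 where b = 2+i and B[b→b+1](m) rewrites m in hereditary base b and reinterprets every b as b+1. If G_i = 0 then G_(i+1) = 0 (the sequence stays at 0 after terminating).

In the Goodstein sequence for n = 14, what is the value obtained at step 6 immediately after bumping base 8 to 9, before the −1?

3487116549

14 —HB2→ 2^(2 + 1) + 2^2 + 2 —bump→ 3^(3 + 1) + 3^3 + 3 = 111 —(−1)→ 110
110 —HB3→ 3^(3 + 1) + 3^3 + 2 —bump→ 4^(4 + 1) + 4^4 + 2 = 1282 —(−1)→ 1281
1281 —HB4→ 4^(4 + 1) + 4^4 + 1 —bump→ 5^(5 + 1) + 5^5 + 1 = 18751 —(−1)→ 18750
18750 —HB5→ 5^(5 + 1) + 5^5 —bump→ 6^(6 + 1) + 6^6 = 326592 —(−1)→ 326591
326591 —HB6→ 6^(6 + 1) + 5·6^5 + 5·6^4 + 5·6^3 + 5·6^2 + 5·6 + 5 —bump→ 7^(7 + 1) + 5·7^5 + 5·7^4 + 5·7^3 + 5·7^2 + 5·7 + 5 = 5862841 —(−1)→ 5862840
5862840 —HB7→ 7^(7 + 1) + 5·7^5 + 5·7^4 + 5·7^3 + 5·7^2 + 5·7 + 4 —bump→ 8^(8 + 1) + 5·8^5 + 5·8^4 + 5·8^3 + 5·8^2 + 5·8 + 4 = 134404972 —(−1)→ 134404971
134404971 —HB8→ 8^(8 + 1) + 5·8^5 + 5·8^4 + 5·8^3 + 5·8^2 + 5·8 + 3 —bump→ 9^(9 + 1) + 5·9^5 + 5·9^4 + 5·9^3 + 5·9^2 + 5·9 + 3 = 3487116549 —(−1)→ 3487116548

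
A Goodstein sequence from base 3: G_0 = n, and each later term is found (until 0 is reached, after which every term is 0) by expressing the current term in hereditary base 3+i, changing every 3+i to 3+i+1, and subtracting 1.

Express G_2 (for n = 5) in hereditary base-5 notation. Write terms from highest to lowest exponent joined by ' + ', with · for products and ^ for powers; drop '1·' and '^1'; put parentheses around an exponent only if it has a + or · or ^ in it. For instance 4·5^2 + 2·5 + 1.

G_0=5  [base 3] 3 + 2  →[3↦4]→  4 + 2 = 6  −1 ⇒ G_1=5
G_1=5  [base 4] 4 + 1  →[4↦5]→  5 + 1 = 6  −1 ⇒ G_2=5
G_2=5  [base 5] 5  →[5↦6]→  6 = 6  −1 ⇒ G_3=5

5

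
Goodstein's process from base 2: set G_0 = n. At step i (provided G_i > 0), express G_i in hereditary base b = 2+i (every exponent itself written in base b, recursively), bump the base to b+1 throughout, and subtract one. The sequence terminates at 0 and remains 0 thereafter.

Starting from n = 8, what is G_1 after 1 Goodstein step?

80

(0) 8|_2 = 2^(2 + 1) ↦ 3^(3 + 1)|_3 = 81 ⇒ 80
(1) 80|_3 = 2·3^3 + 2·3^2 + 2·3 + 2 ↦ 2·4^4 + 2·4^2 + 2·4 + 2|_4 = 554 ⇒ 553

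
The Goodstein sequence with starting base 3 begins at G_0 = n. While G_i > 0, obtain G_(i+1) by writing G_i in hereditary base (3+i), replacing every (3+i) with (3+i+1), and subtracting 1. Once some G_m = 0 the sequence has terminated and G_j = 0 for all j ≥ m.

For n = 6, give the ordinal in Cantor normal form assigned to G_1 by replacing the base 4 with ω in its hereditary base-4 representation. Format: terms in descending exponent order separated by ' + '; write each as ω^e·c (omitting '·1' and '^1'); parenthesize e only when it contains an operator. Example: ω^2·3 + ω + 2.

6 —HB3→ 2·3 —bump→ 2·4 = 8 —(−1)→ 7
7 —HB4→ 4 + 3 —bump→ 5 + 3 = 8 —(−1)→ 7

ω + 3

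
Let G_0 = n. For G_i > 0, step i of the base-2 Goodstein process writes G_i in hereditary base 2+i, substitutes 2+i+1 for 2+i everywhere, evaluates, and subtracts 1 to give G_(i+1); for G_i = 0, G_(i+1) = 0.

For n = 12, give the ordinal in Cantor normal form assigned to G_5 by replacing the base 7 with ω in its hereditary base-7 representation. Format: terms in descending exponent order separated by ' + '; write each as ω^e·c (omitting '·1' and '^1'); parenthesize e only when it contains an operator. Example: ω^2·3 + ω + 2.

ω^(ω + 1) + ω^2·2 + ω + 4

base 2: 12 = 2^(2 + 1) + 2^2; at 3: 3^(3 + 1) + 3^3 = 108; next = 107
base 3: 107 = 3^(3 + 1) + 2·3^2 + 2·3 + 2; at 4: 4^(4 + 1) + 2·4^2 + 2·4 + 2 = 1066; next = 1065
base 4: 1065 = 4^(4 + 1) + 2·4^2 + 2·4 + 1; at 5: 5^(5 + 1) + 2·5^2 + 2·5 + 1 = 15686; next = 15685
base 5: 15685 = 5^(5 + 1) + 2·5^2 + 2·5; at 6: 6^(6 + 1) + 2·6^2 + 2·6 = 280020; next = 280019
base 6: 280019 = 6^(6 + 1) + 2·6^2 + 6 + 5; at 7: 7^(7 + 1) + 2·7^2 + 7 + 5 = 5764911; next = 5764910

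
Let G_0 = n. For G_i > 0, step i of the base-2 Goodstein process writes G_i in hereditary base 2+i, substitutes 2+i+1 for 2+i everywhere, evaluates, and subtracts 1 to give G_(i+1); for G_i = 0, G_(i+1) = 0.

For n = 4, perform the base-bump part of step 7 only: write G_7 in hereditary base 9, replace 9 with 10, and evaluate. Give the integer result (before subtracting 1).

i=0: 4 = 2^2 (b=2); 2→3: 3^3 = 27; 27−1 = 26
i=1: 26 = 2·3^2 + 2·3 + 2 (b=3); 3→4: 2·4^2 + 2·4 + 2 = 42; 42−1 = 41
i=2: 41 = 2·4^2 + 2·4 + 1 (b=4); 4→5: 2·5^2 + 2·5 + 1 = 61; 61−1 = 60
i=3: 60 = 2·5^2 + 2·5 (b=5); 5→6: 2·6^2 + 2·6 = 84; 84−1 = 83
i=4: 83 = 2·6^2 + 6 + 5 (b=6); 6→7: 2·7^2 + 7 + 5 = 110; 110−1 = 109
i=5: 109 = 2·7^2 + 7 + 4 (b=7); 7→8: 2·8^2 + 8 + 4 = 140; 140−1 = 139
i=6: 139 = 2·8^2 + 8 + 3 (b=8); 8→9: 2·9^2 + 9 + 3 = 174; 174−1 = 173
i=7: 173 = 2·9^2 + 9 + 2 (b=9); 9→10: 2·10^2 + 10 + 2 = 212; 212−1 = 211

212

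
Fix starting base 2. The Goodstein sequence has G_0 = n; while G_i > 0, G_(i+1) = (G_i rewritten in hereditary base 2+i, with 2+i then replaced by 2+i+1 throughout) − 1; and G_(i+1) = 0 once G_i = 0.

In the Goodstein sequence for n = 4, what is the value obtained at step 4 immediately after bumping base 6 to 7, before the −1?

step 0: 4 = 2^2; sub 3 for 2: 3^3; = 27; G_1 = 27−1 = 26
step 1: 26 = 2·3^2 + 2·3 + 2; sub 4 for 3: 2·4^2 + 2·4 + 2; = 42; G_2 = 42−1 = 41
step 2: 41 = 2·4^2 + 2·4 + 1; sub 5 for 4: 2·5^2 + 2·5 + 1; = 61; G_3 = 61−1 = 60
step 3: 60 = 2·5^2 + 2·5; sub 6 for 5: 2·6^2 + 2·6; = 84; G_4 = 84−1 = 83

110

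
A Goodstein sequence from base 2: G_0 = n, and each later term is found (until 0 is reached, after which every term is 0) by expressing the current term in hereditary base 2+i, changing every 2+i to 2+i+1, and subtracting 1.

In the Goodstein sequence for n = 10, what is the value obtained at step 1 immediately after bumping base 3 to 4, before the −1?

1026

G_0 = 10. HB_2(10) = 2^(2 + 1) + 2. Bump = 84. G_1 = 83.
G_1 = 83. HB_3(83) = 3^(3 + 1) + 2. Bump = 1026. G_2 = 1025.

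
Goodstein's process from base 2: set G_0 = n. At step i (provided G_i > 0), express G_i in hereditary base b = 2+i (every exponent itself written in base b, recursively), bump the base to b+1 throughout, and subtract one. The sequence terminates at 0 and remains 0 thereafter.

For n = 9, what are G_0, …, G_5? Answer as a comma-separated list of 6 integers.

9 —HB2→ 2^(2 + 1) + 1 —bump→ 3^(3 + 1) + 1 = 82 —(−1)→ 81
81 —HB3→ 3^(3 + 1) —bump→ 4^(4 + 1) = 1024 —(−1)→ 1023
1023 —HB4→ 3·4^4 + 3·4^3 + 3·4^2 + 3·4 + 3 —bump→ 3·5^5 + 3·5^3 + 3·5^2 + 3·5 + 3 = 9843 —(−1)→ 9842
9842 —HB5→ 3·5^5 + 3·5^3 + 3·5^2 + 3·5 + 2 —bump→ 3·6^6 + 3·6^3 + 3·6^2 + 3·6 + 2 = 140744 —(−1)→ 140743
140743 —HB6→ 3·6^6 + 3·6^3 + 3·6^2 + 3·6 + 1 —bump→ 3·7^7 + 3·7^3 + 3·7^2 + 3·7 + 1 = 2471827 —(−1)→ 2471826

9, 81, 1023, 9842, 140743, 2471826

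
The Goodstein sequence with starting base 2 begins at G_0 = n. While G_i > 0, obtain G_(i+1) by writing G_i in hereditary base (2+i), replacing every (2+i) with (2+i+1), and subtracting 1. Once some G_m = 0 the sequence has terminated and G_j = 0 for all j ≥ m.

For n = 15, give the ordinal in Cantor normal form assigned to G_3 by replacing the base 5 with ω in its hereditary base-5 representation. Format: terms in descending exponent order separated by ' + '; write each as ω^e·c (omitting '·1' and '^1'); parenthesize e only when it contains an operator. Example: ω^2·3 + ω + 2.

G_0=15  [base 2] 2^(2 + 1) + 2^2 + 2 + 1  →[2↦3]→  3^(3 + 1) + 3^3 + 3 + 1 = 112  −1 ⇒ G_1=111
G_1=111  [base 3] 3^(3 + 1) + 3^3 + 3  →[3↦4]→  4^(4 + 1) + 4^4 + 4 = 1284  −1 ⇒ G_2=1283
G_2=1283  [base 4] 4^(4 + 1) + 4^4 + 3  →[4↦5]→  5^(5 + 1) + 5^5 + 3 = 18753  −1 ⇒ G_3=18752

ω^(ω + 1) + ω^ω + 2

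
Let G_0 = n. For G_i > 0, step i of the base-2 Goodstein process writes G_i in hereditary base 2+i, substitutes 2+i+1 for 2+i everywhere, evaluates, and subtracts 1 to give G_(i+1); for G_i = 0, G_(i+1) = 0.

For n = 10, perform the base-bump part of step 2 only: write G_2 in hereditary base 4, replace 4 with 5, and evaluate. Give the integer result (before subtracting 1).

15626

base 2: 10 = 2^(2 + 1) + 2; at 3: 3^(3 + 1) + 3 = 84; next = 83
base 3: 83 = 3^(3 + 1) + 2; at 4: 4^(4 + 1) + 2 = 1026; next = 1025
base 4: 1025 = 4^(4 + 1) + 1; at 5: 5^(5 + 1) + 1 = 15626; next = 15625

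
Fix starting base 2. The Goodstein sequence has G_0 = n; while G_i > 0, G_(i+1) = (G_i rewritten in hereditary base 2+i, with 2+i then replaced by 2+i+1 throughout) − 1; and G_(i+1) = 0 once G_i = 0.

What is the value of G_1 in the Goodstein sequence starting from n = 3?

3

step 0: 3 = 2 + 1; sub 3 for 2: 3 + 1; = 4; G_1 = 4−1 = 3
step 1: 3 = 3; sub 4 for 3: 4; = 4; G_2 = 4−1 = 3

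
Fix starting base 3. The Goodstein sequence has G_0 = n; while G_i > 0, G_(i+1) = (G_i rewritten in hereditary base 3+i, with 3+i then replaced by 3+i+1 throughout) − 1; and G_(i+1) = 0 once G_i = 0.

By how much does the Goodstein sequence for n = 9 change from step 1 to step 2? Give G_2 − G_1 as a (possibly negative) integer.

(0) 9|_3 = 3^2 ↦ 4^2|_4 = 16 ⇒ 15
(1) 15|_4 = 3·4 + 3 ↦ 3·5 + 3|_5 = 18 ⇒ 17

2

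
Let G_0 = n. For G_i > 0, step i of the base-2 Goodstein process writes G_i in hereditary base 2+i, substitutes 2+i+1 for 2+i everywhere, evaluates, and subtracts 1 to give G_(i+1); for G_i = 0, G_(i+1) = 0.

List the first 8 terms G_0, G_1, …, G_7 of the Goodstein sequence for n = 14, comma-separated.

base 2: 14 = 2^(2 + 1) + 2^2 + 2; at 3: 3^(3 + 1) + 3^3 + 3 = 111; next = 110
base 3: 110 = 3^(3 + 1) + 3^3 + 2; at 4: 4^(4 + 1) + 4^4 + 2 = 1282; next = 1281
base 4: 1281 = 4^(4 + 1) + 4^4 + 1; at 5: 5^(5 + 1) + 5^5 + 1 = 18751; next = 18750
base 5: 18750 = 5^(5 + 1) + 5^5; at 6: 6^(6 + 1) + 6^6 = 326592; next = 326591
base 6: 326591 = 6^(6 + 1) + 5·6^5 + 5·6^4 + 5·6^3 + 5·6^2 + 5·6 + 5; at 7: 7^(7 + 1) + 5·7^5 + 5·7^4 + 5·7^3 + 5·7^2 + 5·7 + 5 = 5862841; next = 5862840
base 7: 5862840 = 7^(7 + 1) + 5·7^5 + 5·7^4 + 5·7^3 + 5·7^2 + 5·7 + 4; at 8: 8^(8 + 1) + 5·8^5 + 5·8^4 + 5·8^3 + 5·8^2 + 5·8 + 4 = 134404972; next = 134404971
base 8: 134404971 = 8^(8 + 1) + 5·8^5 + 5·8^4 + 5·8^3 + 5·8^2 + 5·8 + 3; at 9: 9^(9 + 1) + 5·9^5 + 5·9^4 + 5·9^3 + 5·9^2 + 5·9 + 3 = 3487116549; next = 3487116548

14, 110, 1281, 18750, 326591, 5862840, 134404971, 3487116548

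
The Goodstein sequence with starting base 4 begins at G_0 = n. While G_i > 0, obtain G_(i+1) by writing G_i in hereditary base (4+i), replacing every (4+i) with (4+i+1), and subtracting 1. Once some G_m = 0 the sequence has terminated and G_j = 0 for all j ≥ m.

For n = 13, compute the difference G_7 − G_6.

G_0=13  [base 4] 3·4 + 1  →[4↦5]→  3·5 + 1 = 16  −1 ⇒ G_1=15
G_1=15  [base 5] 3·5  →[5↦6]→  3·6 = 18  −1 ⇒ G_2=17
G_2=17  [base 6] 2·6 + 5  →[6↦7]→  2·7 + 5 = 19  −1 ⇒ G_3=18
G_3=18  [base 7] 2·7 + 4  →[7↦8]→  2·8 + 4 = 20  −1 ⇒ G_4=19
G_4=19  [base 8] 2·8 + 3  →[8↦9]→  2·9 + 3 = 21  −1 ⇒ G_5=20
G_5=20  [base 9] 2·9 + 2  →[9↦10]→  2·10 + 2 = 22  −1 ⇒ G_6=21
G_6=21  [base 10] 2·10 + 1  →[10↦11]→  2·11 + 1 = 23  −1 ⇒ G_7=22

1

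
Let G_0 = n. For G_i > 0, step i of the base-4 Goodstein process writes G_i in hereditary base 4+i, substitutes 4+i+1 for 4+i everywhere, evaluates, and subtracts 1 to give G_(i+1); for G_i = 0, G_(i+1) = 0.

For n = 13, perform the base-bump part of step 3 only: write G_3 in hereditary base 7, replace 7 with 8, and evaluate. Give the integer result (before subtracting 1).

20

G_0=13  [base 4] 3·4 + 1  →[4↦5]→  3·5 + 1 = 16  −1 ⇒ G_1=15
G_1=15  [base 5] 3·5  →[5↦6]→  3·6 = 18  −1 ⇒ G_2=17
G_2=17  [base 6] 2·6 + 5  →[6↦7]→  2·7 + 5 = 19  −1 ⇒ G_3=18
G_3=18  [base 7] 2·7 + 4  →[7↦8]→  2·8 + 4 = 20  −1 ⇒ G_4=19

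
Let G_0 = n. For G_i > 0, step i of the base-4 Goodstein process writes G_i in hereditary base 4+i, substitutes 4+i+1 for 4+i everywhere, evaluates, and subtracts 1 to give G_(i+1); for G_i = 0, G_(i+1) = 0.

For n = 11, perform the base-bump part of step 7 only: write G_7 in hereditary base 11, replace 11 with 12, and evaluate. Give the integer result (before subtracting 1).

16

base 4: 11 = 2·4 + 3; at 5: 2·5 + 3 = 13; next = 12
base 5: 12 = 2·5 + 2; at 6: 2·6 + 2 = 14; next = 13
base 6: 13 = 2·6 + 1; at 7: 2·7 + 1 = 15; next = 14
base 7: 14 = 2·7; at 8: 2·8 = 16; next = 15
base 8: 15 = 8 + 7; at 9: 9 + 7 = 16; next = 15
base 9: 15 = 9 + 6; at 10: 10 + 6 = 16; next = 15
base 10: 15 = 10 + 5; at 11: 11 + 5 = 16; next = 15
base 11: 15 = 11 + 4; at 12: 12 + 4 = 16; next = 15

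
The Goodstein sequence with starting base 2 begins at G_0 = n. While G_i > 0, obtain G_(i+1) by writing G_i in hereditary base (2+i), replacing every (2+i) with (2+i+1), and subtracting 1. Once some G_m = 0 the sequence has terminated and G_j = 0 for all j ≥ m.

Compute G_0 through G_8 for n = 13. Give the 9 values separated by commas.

G_0 = 13. HB_2(13) = 2^(2 + 1) + 2^2 + 1. Bump = 109. G_1 = 108.
G_1 = 108. HB_3(108) = 3^(3 + 1) + 3^3. Bump = 1280. G_2 = 1279.
G_2 = 1279. HB_4(1279) = 4^(4 + 1) + 3·4^3 + 3·4^2 + 3·4 + 3. Bump = 16093. G_3 = 16092.
G_3 = 16092. HB_5(16092) = 5^(5 + 1) + 3·5^3 + 3·5^2 + 3·5 + 2. Bump = 280712. G_4 = 280711.
G_4 = 280711. HB_6(280711) = 6^(6 + 1) + 3·6^3 + 3·6^2 + 3·6 + 1. Bump = 5765999. G_5 = 5765998.
G_5 = 5765998. HB_7(5765998) = 7^(7 + 1) + 3·7^3 + 3·7^2 + 3·7. Bump = 134219480. G_6 = 134219479.
G_6 = 134219479. HB_8(134219479) = 8^(8 + 1) + 3·8^3 + 3·8^2 + 2·8 + 7. Bump = 3486786856. G_7 = 3486786855.
G_7 = 3486786855. HB_9(3486786855) = 9^(9 + 1) + 3·9^3 + 3·9^2 + 2·9 + 6. Bump = 100000003326. G_8 = 100000003325.

13, 108, 1279, 16092, 280711, 5765998, 134219479, 3486786855, 100000003325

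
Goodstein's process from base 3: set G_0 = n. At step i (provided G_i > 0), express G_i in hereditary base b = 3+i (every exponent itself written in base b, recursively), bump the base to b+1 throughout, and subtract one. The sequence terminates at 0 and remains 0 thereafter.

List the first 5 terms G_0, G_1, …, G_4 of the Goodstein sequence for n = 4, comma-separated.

4, 4, 4, 3, 2

step 0: 4 = 3 + 1; sub 4 for 3: 4 + 1; = 5; G_1 = 5−1 = 4
step 1: 4 = 4; sub 5 for 4: 5; = 5; G_2 = 5−1 = 4
step 2: 4 = 4; sub 6 for 5: 4; = 4; G_3 = 4−1 = 3
step 3: 3 = 3; sub 7 for 6: 3; = 3; G_4 = 3−1 = 2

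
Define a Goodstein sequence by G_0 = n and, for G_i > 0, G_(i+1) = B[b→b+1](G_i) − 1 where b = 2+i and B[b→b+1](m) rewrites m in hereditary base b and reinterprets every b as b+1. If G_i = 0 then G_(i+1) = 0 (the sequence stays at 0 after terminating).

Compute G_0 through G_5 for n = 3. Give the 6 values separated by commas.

i=0: 3 = 2 + 1 (b=2); 2→3: 3 + 1 = 4; 4−1 = 3
i=1: 3 = 3 (b=3); 3→4: 4 = 4; 4−1 = 3
i=2: 3 = 3 (b=4); 4→5: 3 = 3; 3−1 = 2
i=3: 2 = 2 (b=5); 5→6: 2 = 2; 2−1 = 1
i=4: 1 = 1 (b=6); 6→7: 1 = 1; 1−1 = 0

3, 3, 3, 2, 1, 0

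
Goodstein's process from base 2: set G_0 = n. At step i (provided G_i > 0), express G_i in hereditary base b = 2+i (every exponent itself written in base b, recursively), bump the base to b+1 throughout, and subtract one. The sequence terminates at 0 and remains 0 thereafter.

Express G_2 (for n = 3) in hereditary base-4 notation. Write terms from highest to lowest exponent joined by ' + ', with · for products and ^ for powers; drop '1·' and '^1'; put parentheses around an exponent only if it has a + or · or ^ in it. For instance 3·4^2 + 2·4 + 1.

3 —HB2→ 2 + 1 —bump→ 3 + 1 = 4 —(−1)→ 3
3 —HB3→ 3 —bump→ 4 = 4 —(−1)→ 3
3 —HB4→ 3 —bump→ 3 = 3 —(−1)→ 2

3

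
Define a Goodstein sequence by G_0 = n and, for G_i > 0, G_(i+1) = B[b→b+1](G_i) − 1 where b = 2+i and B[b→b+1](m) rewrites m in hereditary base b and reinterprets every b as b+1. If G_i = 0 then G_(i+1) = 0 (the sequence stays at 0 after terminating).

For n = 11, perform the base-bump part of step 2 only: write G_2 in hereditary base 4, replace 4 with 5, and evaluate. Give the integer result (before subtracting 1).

15628

11 —HB2→ 2^(2 + 1) + 2 + 1 —bump→ 3^(3 + 1) + 3 + 1 = 85 —(−1)→ 84
84 —HB3→ 3^(3 + 1) + 3 —bump→ 4^(4 + 1) + 4 = 1028 —(−1)→ 1027
1027 —HB4→ 4^(4 + 1) + 3 —bump→ 5^(5 + 1) + 3 = 15628 —(−1)→ 15627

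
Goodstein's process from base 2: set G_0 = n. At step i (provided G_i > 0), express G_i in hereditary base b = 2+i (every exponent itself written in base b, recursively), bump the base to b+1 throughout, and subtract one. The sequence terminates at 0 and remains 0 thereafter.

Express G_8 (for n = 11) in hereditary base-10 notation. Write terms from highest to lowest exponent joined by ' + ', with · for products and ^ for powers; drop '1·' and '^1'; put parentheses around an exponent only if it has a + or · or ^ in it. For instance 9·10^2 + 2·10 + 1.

[0] 11 ≡ 2^(2 + 1) + 2 + 1 (base 2). Lift 3: 85. −1: 84.
[1] 84 ≡ 3^(3 + 1) + 3 (base 3). Lift 4: 1028. −1: 1027.
[2] 1027 ≡ 4^(4 + 1) + 3 (base 4). Lift 5: 15628. −1: 15627.
[3] 15627 ≡ 5^(5 + 1) + 2 (base 5). Lift 6: 279938. −1: 279937.
[4] 279937 ≡ 6^(6 + 1) + 1 (base 6). Lift 7: 5764802. −1: 5764801.
[5] 5764801 ≡ 7^(7 + 1) (base 7). Lift 8: 134217728. −1: 134217727.
[6] 134217727 ≡ 7·8^8 + 7·8^7 + 7·8^6 + 7·8^5 + 7·8^4 + 7·8^3 + 7·8^2 + 7·8 + 7 (base 8). Lift 9: 2749609303. −1: 2749609302.
[7] 2749609302 ≡ 7·9^9 + 7·9^7 + 7·9^6 + 7·9^5 + 7·9^4 + 7·9^3 + 7·9^2 + 7·9 + 6 (base 9). Lift 10: 70077777776. −1: 70077777775.

7·10^10 + 7·10^7 + 7·10^6 + 7·10^5 + 7·10^4 + 7·10^3 + 7·10^2 + 7·10 + 5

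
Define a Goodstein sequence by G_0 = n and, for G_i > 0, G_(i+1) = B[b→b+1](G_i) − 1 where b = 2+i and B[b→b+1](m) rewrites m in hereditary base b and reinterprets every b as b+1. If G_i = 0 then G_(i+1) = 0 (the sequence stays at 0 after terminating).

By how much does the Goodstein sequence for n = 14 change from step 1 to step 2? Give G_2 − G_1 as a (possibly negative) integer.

1171

i=0: 14 = 2^(2 + 1) + 2^2 + 2 (b=2); 2→3: 3^(3 + 1) + 3^3 + 3 = 111; 111−1 = 110
i=1: 110 = 3^(3 + 1) + 3^3 + 2 (b=3); 3→4: 4^(4 + 1) + 4^4 + 2 = 1282; 1282−1 = 1281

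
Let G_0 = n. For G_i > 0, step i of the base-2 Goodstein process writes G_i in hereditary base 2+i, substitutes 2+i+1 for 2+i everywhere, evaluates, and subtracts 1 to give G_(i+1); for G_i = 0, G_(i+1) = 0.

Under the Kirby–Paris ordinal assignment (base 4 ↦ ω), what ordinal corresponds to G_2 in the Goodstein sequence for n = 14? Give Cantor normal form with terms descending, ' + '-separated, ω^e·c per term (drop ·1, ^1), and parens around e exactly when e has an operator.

step 0: 14 = 2^(2 + 1) + 2^2 + 2; sub 3 for 2: 3^(3 + 1) + 3^3 + 3; = 111; G_1 = 111−1 = 110
step 1: 110 = 3^(3 + 1) + 3^3 + 2; sub 4 for 3: 4^(4 + 1) + 4^4 + 2; = 1282; G_2 = 1282−1 = 1281

ω^(ω + 1) + ω^ω + 1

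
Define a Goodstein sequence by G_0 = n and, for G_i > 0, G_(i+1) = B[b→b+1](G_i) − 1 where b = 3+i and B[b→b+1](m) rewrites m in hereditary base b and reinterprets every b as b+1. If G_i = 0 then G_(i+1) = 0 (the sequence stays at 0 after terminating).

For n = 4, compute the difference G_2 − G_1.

base 3: 4 = 3 + 1; at 4: 4 + 1 = 5; next = 4
base 4: 4 = 4; at 5: 5 = 5; next = 4

0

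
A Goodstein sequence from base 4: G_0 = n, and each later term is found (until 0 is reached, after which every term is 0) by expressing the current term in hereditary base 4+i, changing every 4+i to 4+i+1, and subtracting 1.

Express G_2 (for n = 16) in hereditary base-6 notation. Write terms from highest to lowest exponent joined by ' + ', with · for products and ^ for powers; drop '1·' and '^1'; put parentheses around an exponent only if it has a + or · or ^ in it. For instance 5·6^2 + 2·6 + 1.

G_0 = 16. HB_4(16) = 4^2. Bump = 25. G_1 = 24.
G_1 = 24. HB_5(24) = 4·5 + 4. Bump = 28. G_2 = 27.
G_2 = 27. HB_6(27) = 4·6 + 3. Bump = 31. G_3 = 30.

4·6 + 3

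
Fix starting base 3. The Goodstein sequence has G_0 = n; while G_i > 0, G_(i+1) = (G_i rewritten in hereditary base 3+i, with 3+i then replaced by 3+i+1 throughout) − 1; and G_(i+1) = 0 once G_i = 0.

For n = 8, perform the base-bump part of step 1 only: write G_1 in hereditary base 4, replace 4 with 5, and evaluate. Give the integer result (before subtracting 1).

11

base 3: 8 = 2·3 + 2; at 4: 2·4 + 2 = 10; next = 9
base 4: 9 = 2·4 + 1; at 5: 2·5 + 1 = 11; next = 10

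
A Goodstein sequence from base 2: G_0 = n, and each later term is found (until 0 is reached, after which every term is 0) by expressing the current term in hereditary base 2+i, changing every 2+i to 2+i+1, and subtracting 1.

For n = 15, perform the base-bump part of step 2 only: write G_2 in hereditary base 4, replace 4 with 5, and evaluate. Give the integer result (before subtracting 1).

18753

(0) 15|_2 = 2^(2 + 1) + 2^2 + 2 + 1 ↦ 3^(3 + 1) + 3^3 + 3 + 1|_3 = 112 ⇒ 111
(1) 111|_3 = 3^(3 + 1) + 3^3 + 3 ↦ 4^(4 + 1) + 4^4 + 4|_4 = 1284 ⇒ 1283
(2) 1283|_4 = 4^(4 + 1) + 4^4 + 3 ↦ 5^(5 + 1) + 5^5 + 3|_5 = 18753 ⇒ 18752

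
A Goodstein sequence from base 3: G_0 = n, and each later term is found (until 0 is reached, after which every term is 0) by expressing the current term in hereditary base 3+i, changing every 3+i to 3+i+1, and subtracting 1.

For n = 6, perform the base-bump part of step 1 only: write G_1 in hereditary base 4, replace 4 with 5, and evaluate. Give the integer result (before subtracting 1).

6 —HB3→ 2·3 —bump→ 2·4 = 8 —(−1)→ 7
7 —HB4→ 4 + 3 —bump→ 5 + 3 = 8 —(−1)→ 7

8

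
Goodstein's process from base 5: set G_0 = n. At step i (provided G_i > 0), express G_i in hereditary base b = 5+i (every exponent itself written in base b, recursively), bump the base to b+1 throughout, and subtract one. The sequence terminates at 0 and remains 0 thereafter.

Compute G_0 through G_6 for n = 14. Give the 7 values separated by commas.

14, 15, 16, 17, 18, 19, 19

[0] 14 ≡ 2·5 + 4 (base 5). Lift 6: 16. −1: 15.
[1] 15 ≡ 2·6 + 3 (base 6). Lift 7: 17. −1: 16.
[2] 16 ≡ 2·7 + 2 (base 7). Lift 8: 18. −1: 17.
[3] 17 ≡ 2·8 + 1 (base 8). Lift 9: 19. −1: 18.
[4] 18 ≡ 2·9 (base 9). Lift 10: 20. −1: 19.
[5] 19 ≡ 10 + 9 (base 10). Lift 11: 20. −1: 19.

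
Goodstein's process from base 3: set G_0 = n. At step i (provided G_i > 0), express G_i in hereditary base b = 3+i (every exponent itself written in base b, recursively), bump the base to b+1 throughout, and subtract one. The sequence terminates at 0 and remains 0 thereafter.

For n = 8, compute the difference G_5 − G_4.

8 —HB3→ 2·3 + 2 —bump→ 2·4 + 2 = 10 —(−1)→ 9
9 —HB4→ 2·4 + 1 —bump→ 2·5 + 1 = 11 —(−1)→ 10
10 —HB5→ 2·5 —bump→ 2·6 = 12 —(−1)→ 11
11 —HB6→ 6 + 5 —bump→ 7 + 5 = 12 —(−1)→ 11
11 —HB7→ 7 + 4 —bump→ 8 + 4 = 12 —(−1)→ 11

0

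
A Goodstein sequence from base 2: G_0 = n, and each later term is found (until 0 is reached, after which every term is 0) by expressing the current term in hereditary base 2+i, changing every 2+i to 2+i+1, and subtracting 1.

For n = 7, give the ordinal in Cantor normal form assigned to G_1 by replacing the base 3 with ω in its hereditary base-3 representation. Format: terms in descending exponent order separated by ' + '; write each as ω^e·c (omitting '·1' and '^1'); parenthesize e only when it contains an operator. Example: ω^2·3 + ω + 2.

base 2: 7 = 2^2 + 2 + 1; at 3: 3^3 + 3 + 1 = 31; next = 30
base 3: 30 = 3^3 + 3; at 4: 4^4 + 4 = 260; next = 259

ω^ω + ω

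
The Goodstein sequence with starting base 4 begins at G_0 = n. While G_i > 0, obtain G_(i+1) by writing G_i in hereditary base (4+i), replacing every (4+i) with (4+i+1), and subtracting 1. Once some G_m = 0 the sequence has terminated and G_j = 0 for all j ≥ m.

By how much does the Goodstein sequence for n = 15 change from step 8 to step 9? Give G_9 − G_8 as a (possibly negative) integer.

15 —HB4→ 3·4 + 3 —bump→ 3·5 + 3 = 18 —(−1)→ 17
17 —HB5→ 3·5 + 2 —bump→ 3·6 + 2 = 20 —(−1)→ 19
19 —HB6→ 3·6 + 1 —bump→ 3·7 + 1 = 22 —(−1)→ 21
21 —HB7→ 3·7 —bump→ 3·8 = 24 —(−1)→ 23
23 —HB8→ 2·8 + 7 —bump→ 2·9 + 7 = 25 —(−1)→ 24
24 —HB9→ 2·9 + 6 —bump→ 2·10 + 6 = 26 —(−1)→ 25
25 —HB10→ 2·10 + 5 —bump→ 2·11 + 5 = 27 —(−1)→ 26
26 —HB11→ 2·11 + 4 —bump→ 2·12 + 4 = 28 —(−1)→ 27
27 —HB12→ 2·12 + 3 —bump→ 2·13 + 3 = 29 —(−1)→ 28

1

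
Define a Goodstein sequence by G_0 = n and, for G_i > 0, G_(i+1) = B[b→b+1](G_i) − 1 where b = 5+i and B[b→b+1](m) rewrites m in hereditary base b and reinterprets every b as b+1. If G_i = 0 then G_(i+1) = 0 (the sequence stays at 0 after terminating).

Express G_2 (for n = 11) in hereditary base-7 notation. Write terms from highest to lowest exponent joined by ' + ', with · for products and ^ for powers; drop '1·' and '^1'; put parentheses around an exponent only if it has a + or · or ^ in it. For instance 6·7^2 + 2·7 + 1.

(0) 11|_5 = 2·5 + 1 ↦ 2·6 + 1|_6 = 13 ⇒ 12
(1) 12|_6 = 2·6 ↦ 2·7|_7 = 14 ⇒ 13
(2) 13|_7 = 7 + 6 ↦ 8 + 6|_8 = 14 ⇒ 13

7 + 6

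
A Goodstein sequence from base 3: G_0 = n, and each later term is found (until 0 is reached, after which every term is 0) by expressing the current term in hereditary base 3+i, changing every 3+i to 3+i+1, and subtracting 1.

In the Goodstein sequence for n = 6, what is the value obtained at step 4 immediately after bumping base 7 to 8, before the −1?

8

G_0 = 6. HB_3(6) = 2·3. Bump = 8. G_1 = 7.
G_1 = 7. HB_4(7) = 4 + 3. Bump = 8. G_2 = 7.
G_2 = 7. HB_5(7) = 5 + 2. Bump = 8. G_3 = 7.
G_3 = 7. HB_6(7) = 6 + 1. Bump = 8. G_4 = 7.
G_4 = 7. HB_7(7) = 7. Bump = 8. G_5 = 7.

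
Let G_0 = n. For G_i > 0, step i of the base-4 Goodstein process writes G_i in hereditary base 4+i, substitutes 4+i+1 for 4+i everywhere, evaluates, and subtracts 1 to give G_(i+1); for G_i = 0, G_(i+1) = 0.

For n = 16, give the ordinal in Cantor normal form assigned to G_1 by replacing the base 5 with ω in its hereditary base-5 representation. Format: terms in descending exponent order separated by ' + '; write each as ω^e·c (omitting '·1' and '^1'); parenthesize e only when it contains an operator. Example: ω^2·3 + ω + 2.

ω·4 + 4

i=0: 16 = 4^2 (b=4); 4→5: 5^2 = 25; 25−1 = 24
i=1: 24 = 4·5 + 4 (b=5); 5→6: 4·6 + 4 = 28; 28−1 = 27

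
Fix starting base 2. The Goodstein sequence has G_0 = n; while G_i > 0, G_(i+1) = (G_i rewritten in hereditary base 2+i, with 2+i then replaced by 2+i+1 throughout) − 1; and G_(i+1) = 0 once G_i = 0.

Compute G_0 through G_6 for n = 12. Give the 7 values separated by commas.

[0] 12 ≡ 2^(2 + 1) + 2^2 (base 2). Lift 3: 108. −1: 107.
[1] 107 ≡ 3^(3 + 1) + 2·3^2 + 2·3 + 2 (base 3). Lift 4: 1066. −1: 1065.
[2] 1065 ≡ 4^(4 + 1) + 2·4^2 + 2·4 + 1 (base 4). Lift 5: 15686. −1: 15685.
[3] 15685 ≡ 5^(5 + 1) + 2·5^2 + 2·5 (base 5). Lift 6: 280020. −1: 280019.
[4] 280019 ≡ 6^(6 + 1) + 2·6^2 + 6 + 5 (base 6). Lift 7: 5764911. −1: 5764910.
[5] 5764910 ≡ 7^(7 + 1) + 2·7^2 + 7 + 4 (base 7). Lift 8: 134217868. −1: 134217867.

12, 107, 1065, 15685, 280019, 5764910, 134217867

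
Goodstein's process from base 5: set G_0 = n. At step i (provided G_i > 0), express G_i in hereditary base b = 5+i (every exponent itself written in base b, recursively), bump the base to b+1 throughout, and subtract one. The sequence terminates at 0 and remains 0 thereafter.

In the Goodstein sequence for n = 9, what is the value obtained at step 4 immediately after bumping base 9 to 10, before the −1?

10

9 —HB5→ 5 + 4 —bump→ 6 + 4 = 10 —(−1)→ 9
9 —HB6→ 6 + 3 —bump→ 7 + 3 = 10 —(−1)→ 9
9 —HB7→ 7 + 2 —bump→ 8 + 2 = 10 —(−1)→ 9
9 —HB8→ 8 + 1 —bump→ 9 + 1 = 10 —(−1)→ 9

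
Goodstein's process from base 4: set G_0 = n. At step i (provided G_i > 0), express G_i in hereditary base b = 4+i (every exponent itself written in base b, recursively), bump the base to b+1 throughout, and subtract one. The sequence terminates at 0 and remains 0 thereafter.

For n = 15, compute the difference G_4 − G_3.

15 —HB4→ 3·4 + 3 —bump→ 3·5 + 3 = 18 —(−1)→ 17
17 —HB5→ 3·5 + 2 —bump→ 3·6 + 2 = 20 —(−1)→ 19
19 —HB6→ 3·6 + 1 —bump→ 3·7 + 1 = 22 —(−1)→ 21
21 —HB7→ 3·7 —bump→ 3·8 = 24 —(−1)→ 23

2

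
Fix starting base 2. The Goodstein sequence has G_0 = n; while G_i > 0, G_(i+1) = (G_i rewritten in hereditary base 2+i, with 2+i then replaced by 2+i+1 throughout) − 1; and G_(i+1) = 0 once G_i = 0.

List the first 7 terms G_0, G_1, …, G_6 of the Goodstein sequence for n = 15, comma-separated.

G_0=15  [base 2] 2^(2 + 1) + 2^2 + 2 + 1  →[2↦3]→  3^(3 + 1) + 3^3 + 3 + 1 = 112  −1 ⇒ G_1=111
G_1=111  [base 3] 3^(3 + 1) + 3^3 + 3  →[3↦4]→  4^(4 + 1) + 4^4 + 4 = 1284  −1 ⇒ G_2=1283
G_2=1283  [base 4] 4^(4 + 1) + 4^4 + 3  →[4↦5]→  5^(5 + 1) + 5^5 + 3 = 18753  −1 ⇒ G_3=18752
G_3=18752  [base 5] 5^(5 + 1) + 5^5 + 2  →[5↦6]→  6^(6 + 1) + 6^6 + 2 = 326594  −1 ⇒ G_4=326593
G_4=326593  [base 6] 6^(6 + 1) + 6^6 + 1  →[6↦7]→  7^(7 + 1) + 7^7 + 1 = 6588345  −1 ⇒ G_5=6588344
G_5=6588344  [base 7] 7^(7 + 1) + 7^7  →[7↦8]→  8^(8 + 1) + 8^8 = 150994944  −1 ⇒ G_6=150994943

15, 111, 1283, 18752, 326593, 6588344, 150994943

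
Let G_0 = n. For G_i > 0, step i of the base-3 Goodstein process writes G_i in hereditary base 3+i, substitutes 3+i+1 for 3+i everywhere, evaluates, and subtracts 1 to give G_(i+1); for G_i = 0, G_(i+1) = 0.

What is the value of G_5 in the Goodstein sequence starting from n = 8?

G_0 = 8. HB_3(8) = 2·3 + 2. Bump = 10. G_1 = 9.
G_1 = 9. HB_4(9) = 2·4 + 1. Bump = 11. G_2 = 10.
G_2 = 10. HB_5(10) = 2·5. Bump = 12. G_3 = 11.
G_3 = 11. HB_6(11) = 6 + 5. Bump = 12. G_4 = 11.
G_4 = 11. HB_7(11) = 7 + 4. Bump = 12. G_5 = 11.
G_5 = 11. HB_8(11) = 8 + 3. Bump = 12. G_6 = 11.

11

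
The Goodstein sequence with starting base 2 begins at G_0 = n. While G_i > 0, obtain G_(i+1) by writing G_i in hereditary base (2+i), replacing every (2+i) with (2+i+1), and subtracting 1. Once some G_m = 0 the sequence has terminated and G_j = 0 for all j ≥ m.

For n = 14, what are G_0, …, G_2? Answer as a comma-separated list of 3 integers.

(0) 14|_2 = 2^(2 + 1) + 2^2 + 2 ↦ 3^(3 + 1) + 3^3 + 3|_3 = 111 ⇒ 110
(1) 110|_3 = 3^(3 + 1) + 3^3 + 2 ↦ 4^(4 + 1) + 4^4 + 2|_4 = 1282 ⇒ 1281

14, 110, 1281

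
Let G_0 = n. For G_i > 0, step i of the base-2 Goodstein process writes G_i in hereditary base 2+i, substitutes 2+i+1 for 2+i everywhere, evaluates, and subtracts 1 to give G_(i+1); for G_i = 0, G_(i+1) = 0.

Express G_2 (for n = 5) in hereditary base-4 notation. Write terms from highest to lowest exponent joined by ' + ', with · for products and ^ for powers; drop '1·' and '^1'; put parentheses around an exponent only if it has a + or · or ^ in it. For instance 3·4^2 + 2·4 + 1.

i=0: 5 = 2^2 + 1 (b=2); 2→3: 3^3 + 1 = 28; 28−1 = 27
i=1: 27 = 3^3 (b=3); 3→4: 4^4 = 256; 256−1 = 255

3·4^3 + 3·4^2 + 3·4 + 3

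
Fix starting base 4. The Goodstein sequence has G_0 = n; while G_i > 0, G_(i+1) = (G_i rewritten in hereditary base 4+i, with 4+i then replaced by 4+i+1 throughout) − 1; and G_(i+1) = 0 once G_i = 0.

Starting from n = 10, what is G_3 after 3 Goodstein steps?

13

G_0 = 10. HB_4(10) = 2·4 + 2. Bump = 12. G_1 = 11.
G_1 = 11. HB_5(11) = 2·5 + 1. Bump = 13. G_2 = 12.
G_2 = 12. HB_6(12) = 2·6. Bump = 14. G_3 = 13.
G_3 = 13. HB_7(13) = 7 + 6. Bump = 14. G_4 = 13.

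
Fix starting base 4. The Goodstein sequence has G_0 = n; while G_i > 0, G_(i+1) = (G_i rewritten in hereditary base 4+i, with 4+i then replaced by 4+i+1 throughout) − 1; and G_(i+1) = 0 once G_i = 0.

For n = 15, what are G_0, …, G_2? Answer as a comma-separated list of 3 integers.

G_0 = 15. HB_4(15) = 3·4 + 3. Bump = 18. G_1 = 17.
G_1 = 17. HB_5(17) = 3·5 + 2. Bump = 20. G_2 = 19.

15, 17, 19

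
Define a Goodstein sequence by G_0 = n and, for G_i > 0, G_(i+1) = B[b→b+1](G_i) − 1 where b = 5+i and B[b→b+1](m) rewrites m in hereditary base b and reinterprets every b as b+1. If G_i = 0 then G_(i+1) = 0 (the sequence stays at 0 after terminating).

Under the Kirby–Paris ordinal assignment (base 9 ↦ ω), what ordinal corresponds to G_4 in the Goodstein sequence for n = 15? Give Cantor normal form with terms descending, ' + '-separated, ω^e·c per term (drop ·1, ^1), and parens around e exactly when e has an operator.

[0] 15 ≡ 3·5 (base 5). Lift 6: 18. −1: 17.
[1] 17 ≡ 2·6 + 5 (base 6). Lift 7: 19. −1: 18.
[2] 18 ≡ 2·7 + 4 (base 7). Lift 8: 20. −1: 19.
[3] 19 ≡ 2·8 + 3 (base 8). Lift 9: 21. −1: 20.
[4] 20 ≡ 2·9 + 2 (base 9). Lift 10: 22. −1: 21.

ω·2 + 2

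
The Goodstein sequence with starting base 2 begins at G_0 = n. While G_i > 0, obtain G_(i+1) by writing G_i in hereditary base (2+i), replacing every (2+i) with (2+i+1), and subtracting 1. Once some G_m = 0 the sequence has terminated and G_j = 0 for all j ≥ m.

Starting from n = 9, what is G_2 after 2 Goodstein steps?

[0] 9 ≡ 2^(2 + 1) + 1 (base 2). Lift 3: 82. −1: 81.
[1] 81 ≡ 3^(3 + 1) (base 3). Lift 4: 1024. −1: 1023.
[2] 1023 ≡ 3·4^4 + 3·4^3 + 3·4^2 + 3·4 + 3 (base 4). Lift 5: 9843. −1: 9842.

1023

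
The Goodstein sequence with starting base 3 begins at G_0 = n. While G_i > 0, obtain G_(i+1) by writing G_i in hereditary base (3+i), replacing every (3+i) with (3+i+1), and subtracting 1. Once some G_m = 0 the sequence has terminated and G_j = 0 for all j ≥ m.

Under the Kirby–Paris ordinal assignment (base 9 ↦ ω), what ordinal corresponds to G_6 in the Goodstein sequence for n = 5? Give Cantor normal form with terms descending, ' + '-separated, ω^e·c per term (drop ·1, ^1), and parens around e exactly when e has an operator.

2

(0) 5|_3 = 3 + 2 ↦ 4 + 2|_4 = 6 ⇒ 5
(1) 5|_4 = 4 + 1 ↦ 5 + 1|_5 = 6 ⇒ 5
(2) 5|_5 = 5 ↦ 6|_6 = 6 ⇒ 5
(3) 5|_6 = 5 ↦ 5|_7 = 5 ⇒ 4
(4) 4|_7 = 4 ↦ 4|_8 = 4 ⇒ 3
(5) 3|_8 = 3 ↦ 3|_9 = 3 ⇒ 2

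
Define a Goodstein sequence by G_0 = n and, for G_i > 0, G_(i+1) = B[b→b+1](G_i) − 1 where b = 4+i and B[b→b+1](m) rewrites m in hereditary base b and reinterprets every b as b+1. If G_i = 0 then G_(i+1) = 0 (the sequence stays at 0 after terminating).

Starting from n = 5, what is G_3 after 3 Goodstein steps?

[0] 5 ≡ 4 + 1 (base 4). Lift 5: 6. −1: 5.
[1] 5 ≡ 5 (base 5). Lift 6: 6. −1: 5.
[2] 5 ≡ 5 (base 6). Lift 7: 5. −1: 4.

4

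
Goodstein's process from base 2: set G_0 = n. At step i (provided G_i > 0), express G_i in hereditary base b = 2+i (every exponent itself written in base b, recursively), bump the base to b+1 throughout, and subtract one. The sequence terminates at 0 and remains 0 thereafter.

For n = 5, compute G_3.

467

5 —HB2→ 2^2 + 1 —bump→ 3^3 + 1 = 28 —(−1)→ 27
27 —HB3→ 3^3 —bump→ 4^4 = 256 —(−1)→ 255
255 —HB4→ 3·4^3 + 3·4^2 + 3·4 + 3 —bump→ 3·5^3 + 3·5^2 + 3·5 + 3 = 468 —(−1)→ 467
467 —HB5→ 3·5^3 + 3·5^2 + 3·5 + 2 —bump→ 3·6^3 + 3·6^2 + 3·6 + 2 = 776 —(−1)→ 775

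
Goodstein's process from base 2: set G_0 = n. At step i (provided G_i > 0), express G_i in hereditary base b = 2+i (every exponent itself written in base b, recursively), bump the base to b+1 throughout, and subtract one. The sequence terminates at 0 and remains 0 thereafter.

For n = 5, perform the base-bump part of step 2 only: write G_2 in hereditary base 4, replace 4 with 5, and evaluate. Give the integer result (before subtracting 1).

[0] 5 ≡ 2^2 + 1 (base 2). Lift 3: 28. −1: 27.
[1] 27 ≡ 3^3 (base 3). Lift 4: 256. −1: 255.
[2] 255 ≡ 3·4^3 + 3·4^2 + 3·4 + 3 (base 4). Lift 5: 468. −1: 467.

468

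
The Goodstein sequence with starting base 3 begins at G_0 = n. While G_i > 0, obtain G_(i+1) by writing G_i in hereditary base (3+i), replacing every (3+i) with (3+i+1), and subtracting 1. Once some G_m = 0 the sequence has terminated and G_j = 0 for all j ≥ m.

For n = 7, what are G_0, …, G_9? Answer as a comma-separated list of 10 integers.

7, 8, 9, 9, 9, 9, 9, 9, 8, 7

base 3: 7 = 2·3 + 1; at 4: 2·4 + 1 = 9; next = 8
base 4: 8 = 2·4; at 5: 2·5 = 10; next = 9
base 5: 9 = 5 + 4; at 6: 6 + 4 = 10; next = 9
base 6: 9 = 6 + 3; at 7: 7 + 3 = 10; next = 9
base 7: 9 = 7 + 2; at 8: 8 + 2 = 10; next = 9
base 8: 9 = 8 + 1; at 9: 9 + 1 = 10; next = 9
base 9: 9 = 9; at 10: 10 = 10; next = 9
base 10: 9 = 9; at 11: 9 = 9; next = 8
base 11: 8 = 8; at 12: 8 = 8; next = 7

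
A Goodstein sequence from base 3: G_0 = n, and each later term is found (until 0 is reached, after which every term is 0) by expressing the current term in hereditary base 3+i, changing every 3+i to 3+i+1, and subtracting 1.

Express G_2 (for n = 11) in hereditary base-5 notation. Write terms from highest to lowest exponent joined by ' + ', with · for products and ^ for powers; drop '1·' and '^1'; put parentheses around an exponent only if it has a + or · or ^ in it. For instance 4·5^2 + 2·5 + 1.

5^2

step 0: 11 = 3^2 + 2; sub 4 for 3: 4^2 + 2; = 18; G_1 = 18−1 = 17
step 1: 17 = 4^2 + 1; sub 5 for 4: 5^2 + 1; = 26; G_2 = 26−1 = 25
step 2: 25 = 5^2; sub 6 for 5: 6^2; = 36; G_3 = 36−1 = 35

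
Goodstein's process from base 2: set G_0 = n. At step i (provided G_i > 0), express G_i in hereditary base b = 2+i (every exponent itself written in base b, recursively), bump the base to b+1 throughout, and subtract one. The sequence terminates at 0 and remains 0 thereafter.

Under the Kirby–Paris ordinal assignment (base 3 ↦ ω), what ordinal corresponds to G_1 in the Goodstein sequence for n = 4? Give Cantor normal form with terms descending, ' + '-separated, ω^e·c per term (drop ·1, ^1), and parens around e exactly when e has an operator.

4 —HB2→ 2^2 —bump→ 3^3 = 27 —(−1)→ 26
26 —HB3→ 2·3^2 + 2·3 + 2 —bump→ 2·4^2 + 2·4 + 2 = 42 —(−1)→ 41

ω^2·2 + ω·2 + 2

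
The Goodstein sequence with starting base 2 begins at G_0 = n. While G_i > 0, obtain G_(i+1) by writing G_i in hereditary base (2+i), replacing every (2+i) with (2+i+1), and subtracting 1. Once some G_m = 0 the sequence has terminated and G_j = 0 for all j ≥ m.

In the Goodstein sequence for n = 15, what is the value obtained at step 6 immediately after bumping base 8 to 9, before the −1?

G_0 = 15. HB_2(15) = 2^(2 + 1) + 2^2 + 2 + 1. Bump = 112. G_1 = 111.
G_1 = 111. HB_3(111) = 3^(3 + 1) + 3^3 + 3. Bump = 1284. G_2 = 1283.
G_2 = 1283. HB_4(1283) = 4^(4 + 1) + 4^4 + 3. Bump = 18753. G_3 = 18752.
G_3 = 18752. HB_5(18752) = 5^(5 + 1) + 5^5 + 2. Bump = 326594. G_4 = 326593.
G_4 = 326593. HB_6(326593) = 6^(6 + 1) + 6^6 + 1. Bump = 6588345. G_5 = 6588344.
G_5 = 6588344. HB_7(6588344) = 7^(7 + 1) + 7^7. Bump = 150994944. G_6 = 150994943.
G_6 = 150994943. HB_8(150994943) = 8^(8 + 1) + 7·8^7 + 7·8^6 + 7·8^5 + 7·8^4 + 7·8^3 + 7·8^2 + 7·8 + 7. Bump = 3524450281. G_7 = 3524450280.

3524450281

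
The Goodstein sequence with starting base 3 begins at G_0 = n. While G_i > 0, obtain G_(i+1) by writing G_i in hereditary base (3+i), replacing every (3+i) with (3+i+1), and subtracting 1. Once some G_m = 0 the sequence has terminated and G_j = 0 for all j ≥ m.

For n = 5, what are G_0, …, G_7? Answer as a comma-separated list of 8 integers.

5 —HB3→ 3 + 2 —bump→ 4 + 2 = 6 —(−1)→ 5
5 —HB4→ 4 + 1 —bump→ 5 + 1 = 6 —(−1)→ 5
5 —HB5→ 5 —bump→ 6 = 6 —(−1)→ 5
5 —HB6→ 5 —bump→ 5 = 5 —(−1)→ 4
4 —HB7→ 4 —bump→ 4 = 4 —(−1)→ 3
3 —HB8→ 3 —bump→ 3 = 3 —(−1)→ 2
2 —HB9→ 2 —bump→ 2 = 2 —(−1)→ 1

5, 5, 5, 5, 4, 3, 2, 1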